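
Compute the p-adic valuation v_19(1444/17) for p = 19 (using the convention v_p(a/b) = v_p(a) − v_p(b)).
v_19(1444/17) = 2

Factor powers of 19 from the numerator and denominator of the reduced fraction: 1444 = 19^2 · 4 and 17 = 19^0 · 17. Apply v_p(a/b) = v_p(a) − v_p(b): v_19(1444/17) = 2 − 0 = 2.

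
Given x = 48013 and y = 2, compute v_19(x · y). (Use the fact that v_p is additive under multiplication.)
v_19(96026) = 3

v_p(x) = 3 (factor: 48013 = 19^3 · 7); v_p(y) = 0 (factor: 2 = 19^0 · 2). Additivity: v_p(xy) = v_p(x) + v_p(y) = 3 + 0 = 3. (Direct check: xy = 96026 = 19^3 · (14).)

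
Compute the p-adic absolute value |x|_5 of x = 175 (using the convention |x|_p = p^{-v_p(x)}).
|175|_5 = 1/25

Step 1 — compute v_5(x) by factoring powers of 5 out of the numerator and denominator: v_5(175) = 2. Step 2 — apply |x|_p = p^{-v_p(x)} = 5^{-2} = 1/25.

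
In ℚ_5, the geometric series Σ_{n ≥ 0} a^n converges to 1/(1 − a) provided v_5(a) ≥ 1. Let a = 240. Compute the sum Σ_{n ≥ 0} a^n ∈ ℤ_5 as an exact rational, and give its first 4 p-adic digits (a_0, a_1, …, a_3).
Σ a^n = 1/(1 − a) = -1/239;  first 4 digits = (1, 3, 3, 4)

v_5(a) = 1 ≥ 1, so the series converges in ℤ_5 to 1/(1 − a) = 1/(1 − 240) = -1/239. Expand this rational in ℤ_5: compute digits iteratively via d_i = x_i mod 5, x_{i+1} = (x_i − d_i)/5. The first 4 digits are (1, 3, 3, 4).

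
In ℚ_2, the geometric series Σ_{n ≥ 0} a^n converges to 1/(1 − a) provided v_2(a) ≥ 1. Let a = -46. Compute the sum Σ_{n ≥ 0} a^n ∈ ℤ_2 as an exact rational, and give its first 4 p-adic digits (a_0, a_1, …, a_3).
Σ a^n = 1/(1 − a) = 1/47;  first 4 digits = (1, 1, 1, 1)

v_2(a) = 1 ≥ 1, so the series converges in ℤ_2 to 1/(1 − a) = 1/(1 − (-46)) = 1/47. Expand this rational in ℤ_2: compute digits iteratively via d_i = x_i mod 2, x_{i+1} = (x_i − d_i)/2. The first 4 digits are (1, 1, 1, 1).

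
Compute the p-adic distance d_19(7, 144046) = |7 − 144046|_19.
d_19(7, 144046) = 1/6859

Step 1 — x − y = 7 − 144046 = -144039. Step 2 — v_19(-144039) = 3 (factor: -144039 = −(19^3 · 21); the sign does not affect v_p). Step 3 — |x − y|_19 = 19^{-3} = 1/6859.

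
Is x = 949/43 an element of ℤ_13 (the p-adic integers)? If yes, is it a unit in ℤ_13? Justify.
x ∈ ℤ_13 but not a unit; v_13(x) = 1 > 0

ℤ_13 = {x ∈ ℚ_13 : v_13(x) ≥ 0} and ℤ_13^× = {x ∈ ℤ_13 : v_13(x) = 0}. Here v_13(949/43) = v_13(num) − v_13(den) = 1; compare against these criteria.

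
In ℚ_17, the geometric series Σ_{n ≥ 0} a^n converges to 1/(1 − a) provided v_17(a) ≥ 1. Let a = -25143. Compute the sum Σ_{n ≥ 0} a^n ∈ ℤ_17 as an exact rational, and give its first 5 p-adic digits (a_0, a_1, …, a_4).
Σ a^n = 1/(1 − a) = 1/25144;  first 5 digits = (1, 0, 15, 11, 3)

v_17(a) = 2 ≥ 1, so the series converges in ℤ_17 to 1/(1 − a) = 1/(1 − (-25143)) = 1/25144. Expand this rational in ℤ_17: compute digits iteratively via d_i = x_i mod 17, x_{i+1} = (x_i − d_i)/17. The first 5 digits are (1, 0, 15, 11, 3).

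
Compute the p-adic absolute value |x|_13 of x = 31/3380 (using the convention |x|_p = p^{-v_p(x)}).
|31/3380|_13 = 169

Step 1 — compute v_13(x) by factoring powers of 13 out of the numerator and denominator: v_13(31/3380) = -2. Step 2 — apply |x|_p = p^{-v_p(x)} = 13^{2} = 169.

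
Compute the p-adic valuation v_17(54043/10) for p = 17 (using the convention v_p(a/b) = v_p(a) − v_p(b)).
v_17(54043/10) = 3

Factor powers of 17 from the numerator and denominator of the reduced fraction: 54043 = 17^3 · 11 and 10 = 17^0 · 10. Apply v_p(a/b) = v_p(a) − v_p(b): v_17(54043/10) = 3 − 0 = 3.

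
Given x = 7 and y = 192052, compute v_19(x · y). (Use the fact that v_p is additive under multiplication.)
v_19(1344364) = 3

v_p(x) = 0 (factor: 7 = 19^0 · 7); v_p(y) = 3 (factor: 192052 = 19^3 · 28). Additivity: v_p(xy) = v_p(x) + v_p(y) = 0 + 3 = 3. (Direct check: xy = 1344364 = 19^3 · (196).)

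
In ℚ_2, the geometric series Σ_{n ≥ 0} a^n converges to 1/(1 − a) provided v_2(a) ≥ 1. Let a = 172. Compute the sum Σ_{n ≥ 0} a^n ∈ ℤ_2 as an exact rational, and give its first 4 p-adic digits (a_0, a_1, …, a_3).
Σ a^n = 1/(1 − a) = -1/171;  first 4 digits = (1, 0, 1, 1)

v_2(a) = 2 ≥ 1, so the series converges in ℤ_2 to 1/(1 − a) = 1/(1 − 172) = -1/171. Expand this rational in ℤ_2: compute digits iteratively via d_i = x_i mod 2, x_{i+1} = (x_i − d_i)/2. The first 4 digits are (1, 0, 1, 1).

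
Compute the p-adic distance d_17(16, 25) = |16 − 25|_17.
d_17(16, 25) = 1

Step 1 — x − y = 16 − 25 = -9. Step 2 — v_17(-9) = 0 (factor: -9 = −(17^0 · 9); the sign does not affect v_p). Step 3 — |x − y|_17 = 17^{0} = 1.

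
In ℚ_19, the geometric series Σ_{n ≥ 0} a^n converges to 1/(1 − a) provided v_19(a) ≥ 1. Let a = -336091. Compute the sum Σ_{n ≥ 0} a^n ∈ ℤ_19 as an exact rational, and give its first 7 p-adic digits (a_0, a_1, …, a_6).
Σ a^n = 1/(1 − a) = 1/336092;  first 7 digits = (1, 0, 0, 8, 16, 18, 6)

v_19(a) = 3 ≥ 1, so the series converges in ℤ_19 to 1/(1 − a) = 1/(1 − (-336091)) = 1/336092. Expand this rational in ℤ_19: compute digits iteratively via d_i = x_i mod 19, x_{i+1} = (x_i − d_i)/19. The first 7 digits are (1, 0, 0, 8, 16, 18, 6).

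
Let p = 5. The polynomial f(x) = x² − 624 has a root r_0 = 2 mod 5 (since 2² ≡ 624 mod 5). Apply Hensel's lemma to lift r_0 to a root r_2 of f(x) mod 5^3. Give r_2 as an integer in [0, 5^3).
r_2 = 57 (mod 125)

Hensel's recurrence: r_{i+1} = r_i − f(r_i)·(f′(r_i))^{-1} mod 5^{i+2}, with f′(x) = 2x. Iterate:
  r_0 = 2 (mod 5)
  r_1 = 7 (mod 25)
  r_2 = 57 (mod 125)
Final: r_2 = 57, and one checks f(r_2) ≡ 0 mod 5^3.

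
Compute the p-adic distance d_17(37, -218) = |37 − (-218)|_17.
d_17(37, -218) = 1/17

Step 1 — x − y = 37 − (-218) = 255. Step 2 — v_17(255) = 1 (factor: 255 = (17^1 · 15); the sign does not affect v_p). Step 3 — |x − y|_17 = 17^{-1} = 1/17.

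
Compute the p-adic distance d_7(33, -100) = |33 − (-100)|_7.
d_7(33, -100) = 1/7

Step 1 — x − y = 33 − (-100) = 133. Step 2 — v_7(133) = 1 (factor: 133 = (7^1 · 19); the sign does not affect v_p). Step 3 — |x − y|_7 = 7^{-1} = 1/7.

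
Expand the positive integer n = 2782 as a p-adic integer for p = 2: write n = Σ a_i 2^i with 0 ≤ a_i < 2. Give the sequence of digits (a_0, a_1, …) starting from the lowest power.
(a_0, a_1, …) = (0, 1, 1, 1, 1, 0, 1, 1, 0, 1, 0, 1)

Repeated division by 2 gives the digits low-to-high: 2782 = 1·2^1 + 1·2^2 + 1·2^3 + 1·2^4 + 1·2^6 + 1·2^7 + 1·2^9 + 1·2^11. Digit sequence: (0, 1, 1, 1, 1, 0, 1, 1, 0, 1, 0, 1).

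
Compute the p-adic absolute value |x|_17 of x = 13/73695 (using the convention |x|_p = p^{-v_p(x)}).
|13/73695|_17 = 4913

Step 1 — compute v_17(x) by factoring powers of 17 out of the numerator and denominator: v_17(13/73695) = -3. Step 2 — apply |x|_p = p^{-v_p(x)} = 17^{3} = 4913.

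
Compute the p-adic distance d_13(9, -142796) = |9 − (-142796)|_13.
d_13(9, -142796) = 1/28561

Step 1 — x − y = 9 − (-142796) = 142805. Step 2 — v_13(142805) = 4 (factor: 142805 = (13^4 · 5); the sign does not affect v_p). Step 3 — |x − y|_13 = 13^{-4} = 1/28561.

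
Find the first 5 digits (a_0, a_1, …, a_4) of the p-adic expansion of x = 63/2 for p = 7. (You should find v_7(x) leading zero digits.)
(a_0, …, a_4) = (0, 1, 4, 3, 3)

v_7(63/2) = 1, so a_0 = ... = a_0 = 0. Factor out: x = 7^1 · u with u = 9/2 a unit in ℤ_7. Expand u iteratively via a_{v+i} = u_i mod 7, u_{i+1} = (u_i − a_{v+i})/7:
  u_0 = 9/2;  a_1 = 1;  u_1 = (u_0 − 1)/7 = 1/2
  u_1 = 1/2;  a_2 = 4;  u_2 = (u_1 − 4)/7 = -1/2
  u_2 = -1/2;  a_3 = 3;  u_3 = (u_2 − 3)/7 = -1/2
  u_3 = -1/2;  a_4 = 3;  u_4 = (u_3 − 3)/7 = -1/2
Digits: (0, 1, 4, 3, 3).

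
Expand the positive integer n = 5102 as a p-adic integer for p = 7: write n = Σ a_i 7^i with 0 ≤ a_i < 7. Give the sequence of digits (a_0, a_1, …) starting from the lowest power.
(a_0, a_1, …) = (6, 0, 6, 0, 2)

Repeated division by 7 gives the digits low-to-high: 5102 = 6 + 6·7^2 + 2·7^4. Digit sequence: (6, 0, 6, 0, 2).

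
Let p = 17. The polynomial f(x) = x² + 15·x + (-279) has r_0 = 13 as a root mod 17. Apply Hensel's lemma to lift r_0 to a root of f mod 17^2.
r_1 = 166 (mod 289)

Hensel: r_{i+1} = r_i − f(r_i)·(f′(r_i))^{-1} mod 17^{i+2}, f′(x) = 2x + 15. Iterate:
  r_0 = 13 (mod 17)
  r_1 = 166 (mod 289)
Final: r = 166 satisfies f(r) ≡ 0 mod 17^2.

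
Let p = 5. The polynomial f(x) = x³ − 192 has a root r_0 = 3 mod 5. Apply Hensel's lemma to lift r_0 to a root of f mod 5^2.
r_1 = 23 (mod 25)

Hensel: r_{i+1} = r_i − f(r_i)/f′(r_i) mod 5^{i+2}, where f′(x) = 3x². Iterate:
  r_0 = 3 (mod 5)
  r_1 = 23 (mod 25)
Final: r = 23 with f(r) ≡ 0 mod 5^2.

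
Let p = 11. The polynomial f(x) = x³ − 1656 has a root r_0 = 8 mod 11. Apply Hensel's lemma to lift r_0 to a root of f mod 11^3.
r_2 = 1108 (mod 1331)

Hensel: r_{i+1} = r_i − f(r_i)/f′(r_i) mod 11^{i+2}, where f′(x) = 3x². Iterate:
  r_0 = 8 (mod 11)
  r_1 = 19 (mod 121)
  r_2 = 1108 (mod 1331)
Final: r = 1108 with f(r) ≡ 0 mod 11^3.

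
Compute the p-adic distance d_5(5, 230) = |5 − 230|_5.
d_5(5, 230) = 1/25

Step 1 — x − y = 5 − 230 = -225. Step 2 — v_5(-225) = 2 (factor: -225 = −(5^2 · 9); the sign does not affect v_p). Step 3 — |x − y|_5 = 5^{-2} = 1/25.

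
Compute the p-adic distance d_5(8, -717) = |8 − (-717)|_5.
d_5(8, -717) = 1/25

Step 1 — x − y = 8 − (-717) = 725. Step 2 — v_5(725) = 2 (factor: 725 = (5^2 · 29); the sign does not affect v_p). Step 3 — |x − y|_5 = 5^{-2} = 1/25.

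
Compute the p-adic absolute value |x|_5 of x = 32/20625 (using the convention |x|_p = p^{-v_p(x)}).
|32/20625|_5 = 625

Step 1 — compute v_5(x) by factoring powers of 5 out of the numerator and denominator: v_5(32/20625) = -4. Step 2 — apply |x|_p = p^{-v_p(x)} = 5^{4} = 625.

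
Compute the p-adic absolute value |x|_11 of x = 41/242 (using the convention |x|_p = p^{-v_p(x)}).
|41/242|_11 = 121

Step 1 — compute v_11(x) by factoring powers of 11 out of the numerator and denominator: v_11(41/242) = -2. Step 2 — apply |x|_p = p^{-v_p(x)} = 11^{2} = 121.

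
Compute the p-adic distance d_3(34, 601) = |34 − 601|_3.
d_3(34, 601) = 1/81

Step 1 — x − y = 34 − 601 = -567. Step 2 — v_3(-567) = 4 (factor: -567 = −(3^4 · 7); the sign does not affect v_p). Step 3 — |x − y|_3 = 3^{-4} = 1/81.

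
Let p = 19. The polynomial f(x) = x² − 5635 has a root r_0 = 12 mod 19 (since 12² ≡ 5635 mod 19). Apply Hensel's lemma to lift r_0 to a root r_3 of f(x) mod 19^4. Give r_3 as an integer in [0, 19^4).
r_3 = 14395 (mod 130321)

Hensel's recurrence: r_{i+1} = r_i − f(r_i)·(f′(r_i))^{-1} mod 19^{i+2}, with f′(x) = 2x. Iterate:
  r_0 = 12 (mod 19)
  r_1 = 316 (mod 361)
  r_2 = 677 (mod 6859)
  r_3 = 14395 (mod 130321)
Final: r_3 = 14395, and one checks f(r_3) ≡ 0 mod 19^4.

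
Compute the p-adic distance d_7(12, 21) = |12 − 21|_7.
d_7(12, 21) = 1

Step 1 — x − y = 12 − 21 = -9. Step 2 — v_7(-9) = 0 (factor: -9 = −(7^0 · 9); the sign does not affect v_p). Step 3 — |x − y|_7 = 7^{0} = 1.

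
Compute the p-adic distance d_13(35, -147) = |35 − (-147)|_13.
d_13(35, -147) = 1/13

Step 1 — x − y = 35 − (-147) = 182. Step 2 — v_13(182) = 1 (factor: 182 = (13^1 · 14); the sign does not affect v_p). Step 3 — |x − y|_13 = 13^{-1} = 1/13.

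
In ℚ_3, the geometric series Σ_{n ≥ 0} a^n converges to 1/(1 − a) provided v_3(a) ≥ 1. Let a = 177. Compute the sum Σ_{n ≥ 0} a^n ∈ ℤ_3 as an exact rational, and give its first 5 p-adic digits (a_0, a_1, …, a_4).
Σ a^n = 1/(1 − a) = -1/176;  first 5 digits = (1, 2, 2, 1, 2)

v_3(a) = 1 ≥ 1, so the series converges in ℤ_3 to 1/(1 − a) = 1/(1 − 177) = -1/176. Expand this rational in ℤ_3: compute digits iteratively via d_i = x_i mod 3, x_{i+1} = (x_i − d_i)/3. The first 5 digits are (1, 2, 2, 1, 2).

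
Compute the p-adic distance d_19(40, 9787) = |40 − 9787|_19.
d_19(40, 9787) = 1/361

Step 1 — x − y = 40 − 9787 = -9747. Step 2 — v_19(-9747) = 2 (factor: -9747 = −(19^2 · 27); the sign does not affect v_p). Step 3 — |x − y|_19 = 19^{-2} = 1/361.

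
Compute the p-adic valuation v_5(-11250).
v_5(-11250) = 4

v_5(n) is the largest exponent k such that 5^k divides n. Factor out: -11250 = -5^4 · 18. (Sign doesn't affect v_p.) So v_5(-11250) = 4.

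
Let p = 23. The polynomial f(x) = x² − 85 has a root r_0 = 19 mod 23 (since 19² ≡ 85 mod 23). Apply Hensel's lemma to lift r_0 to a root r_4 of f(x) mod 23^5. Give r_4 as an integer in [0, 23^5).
r_4 = 2761169 (mod 6436343)

Hensel's recurrence: r_{i+1} = r_i − f(r_i)·(f′(r_i))^{-1} mod 23^{i+2}, with f′(x) = 2x. Iterate:
  r_0 = 19 (mod 23)
  r_1 = 318 (mod 529)
  r_2 = 11427 (mod 12167)
  r_3 = 242600 (mod 279841)
  r_4 = 2761169 (mod 6436343)
Final: r_4 = 2761169, and one checks f(r_4) ≡ 0 mod 23^5.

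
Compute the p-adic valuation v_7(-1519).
v_7(-1519) = 2

v_7(n) is the largest exponent k such that 7^k divides n. Factor out: -1519 = -7^2 · 31. (Sign doesn't affect v_p.) So v_7(-1519) = 2.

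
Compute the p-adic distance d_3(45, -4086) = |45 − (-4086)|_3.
d_3(45, -4086) = 1/243

Step 1 — x − y = 45 − (-4086) = 4131. Step 2 — v_3(4131) = 5 (factor: 4131 = (3^5 · 17); the sign does not affect v_p). Step 3 — |x − y|_3 = 3^{-5} = 1/243.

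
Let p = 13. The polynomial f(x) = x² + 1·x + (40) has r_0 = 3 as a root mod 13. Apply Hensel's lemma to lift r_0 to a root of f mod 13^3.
r_2 = 1589 (mod 2197)

Hensel: r_{i+1} = r_i − f(r_i)·(f′(r_i))^{-1} mod 13^{i+2}, f′(x) = 2x + 1. Iterate:
  r_0 = 3 (mod 13)
  r_1 = 68 (mod 169)
  r_2 = 1589 (mod 2197)
Final: r = 1589 satisfies f(r) ≡ 0 mod 13^3.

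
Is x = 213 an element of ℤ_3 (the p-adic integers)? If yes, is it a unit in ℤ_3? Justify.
x ∈ ℤ_3 but not a unit; v_3(x) = 1 > 0

ℤ_3 = {x ∈ ℚ_3 : v_3(x) ≥ 0} and ℤ_3^× = {x ∈ ℤ_3 : v_3(x) = 0}. Here v_3(213) = v_3(num) − v_3(den) = 1; compare against these criteria.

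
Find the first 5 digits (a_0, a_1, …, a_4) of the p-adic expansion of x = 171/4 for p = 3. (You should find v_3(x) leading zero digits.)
(a_0, …, a_4) = (0, 0, 1, 2, 2)

v_3(171/4) = 2, so a_0 = ... = a_1 = 0. Factor out: x = 3^2 · u with u = 19/4 a unit in ℤ_3. Expand u iteratively via a_{v+i} = u_i mod 3, u_{i+1} = (u_i − a_{v+i})/3:
  u_0 = 19/4;  a_2 = 1;  u_1 = (u_0 − 1)/3 = 5/4
  u_1 = 5/4;  a_3 = 2;  u_2 = (u_1 − 2)/3 = -1/4
  u_2 = -1/4;  a_4 = 2;  u_3 = (u_2 − 2)/3 = -3/4
Digits: (0, 0, 1, 2, 2).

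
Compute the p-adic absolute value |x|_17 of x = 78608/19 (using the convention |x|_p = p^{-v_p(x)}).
|78608/19|_17 = 1/4913

Step 1 — compute v_17(x) by factoring powers of 17 out of the numerator and denominator: v_17(78608/19) = 3. Step 2 — apply |x|_p = p^{-v_p(x)} = 17^{-3} = 1/4913.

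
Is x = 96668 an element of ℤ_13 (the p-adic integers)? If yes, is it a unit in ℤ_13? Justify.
x ∈ ℤ_13 but not a unit; v_13(x) = 3 > 0

ℤ_13 = {x ∈ ℚ_13 : v_13(x) ≥ 0} and ℤ_13^× = {x ∈ ℤ_13 : v_13(x) = 0}. Here v_13(96668) = v_13(num) − v_13(den) = 3; compare against these criteria.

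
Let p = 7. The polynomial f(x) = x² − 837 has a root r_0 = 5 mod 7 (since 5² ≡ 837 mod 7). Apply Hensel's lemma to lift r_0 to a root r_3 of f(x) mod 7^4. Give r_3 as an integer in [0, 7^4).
r_3 = 390 (mod 2401)

Hensel's recurrence: r_{i+1} = r_i − f(r_i)·(f′(r_i))^{-1} mod 7^{i+2}, with f′(x) = 2x. Iterate:
  r_0 = 5 (mod 7)
  r_1 = 47 (mod 49)
  r_2 = 47 (mod 343)
  r_3 = 390 (mod 2401)
Final: r_3 = 390, and one checks f(r_3) ≡ 0 mod 7^4.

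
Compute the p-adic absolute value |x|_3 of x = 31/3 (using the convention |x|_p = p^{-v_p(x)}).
|31/3|_3 = 3

Step 1 — compute v_3(x) by factoring powers of 3 out of the numerator and denominator: v_3(31/3) = -1. Step 2 — apply |x|_p = p^{-v_p(x)} = 3^{1} = 3.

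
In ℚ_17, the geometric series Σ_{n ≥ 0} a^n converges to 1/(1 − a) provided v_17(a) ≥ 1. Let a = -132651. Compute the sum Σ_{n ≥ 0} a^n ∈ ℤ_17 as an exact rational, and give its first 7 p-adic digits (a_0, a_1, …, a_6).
Σ a^n = 1/(1 − a) = 1/132652;  first 7 digits = (1, 0, 0, 7, 15, 16, 14)

v_17(a) = 3 ≥ 1, so the series converges in ℤ_17 to 1/(1 − a) = 1/(1 − (-132651)) = 1/132652. Expand this rational in ℤ_17: compute digits iteratively via d_i = x_i mod 17, x_{i+1} = (x_i − d_i)/17. The first 7 digits are (1, 0, 0, 7, 15, 16, 14).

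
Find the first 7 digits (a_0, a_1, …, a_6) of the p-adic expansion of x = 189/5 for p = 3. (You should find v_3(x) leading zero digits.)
(a_0, …, a_6) = (0, 0, 0, 2, 1, 2, 1)

v_3(189/5) = 3, so a_0 = ... = a_2 = 0. Factor out: x = 3^3 · u with u = 7/5 a unit in ℤ_3. Expand u iteratively via a_{v+i} = u_i mod 3, u_{i+1} = (u_i − a_{v+i})/3:
  u_0 = 7/5;  a_3 = 2;  u_1 = (u_0 − 2)/3 = -1/5
  u_1 = -1/5;  a_4 = 1;  u_2 = (u_1 − 1)/3 = -2/5
  u_2 = -2/5;  a_5 = 2;  u_3 = (u_2 − 2)/3 = -4/5
  u_3 = -4/5;  a_6 = 1;  u_4 = (u_3 − 1)/3 = -3/5
Digits: (0, 0, 0, 2, 1, 2, 1).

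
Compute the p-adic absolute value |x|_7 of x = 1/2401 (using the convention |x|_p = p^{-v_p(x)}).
|1/2401|_7 = 2401

Step 1 — compute v_7(x) by factoring powers of 7 out of the numerator and denominator: v_7(1/2401) = -4. Step 2 — apply |x|_p = p^{-v_p(x)} = 7^{4} = 2401.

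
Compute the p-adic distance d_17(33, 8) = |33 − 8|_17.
d_17(33, 8) = 1

Step 1 — x − y = 33 − 8 = 25. Step 2 — v_17(25) = 0 (factor: 25 = (17^0 · 25); the sign does not affect v_p). Step 3 — |x − y|_17 = 17^{0} = 1.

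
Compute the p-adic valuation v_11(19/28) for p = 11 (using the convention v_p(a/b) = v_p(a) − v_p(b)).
v_11(19/28) = 0

Factor powers of 11 from the numerator and denominator of the reduced fraction: 19 = 11^0 · 19 and 28 = 11^0 · 28. Apply v_p(a/b) = v_p(a) − v_p(b): v_11(19/28) = 0 − 0 = 0.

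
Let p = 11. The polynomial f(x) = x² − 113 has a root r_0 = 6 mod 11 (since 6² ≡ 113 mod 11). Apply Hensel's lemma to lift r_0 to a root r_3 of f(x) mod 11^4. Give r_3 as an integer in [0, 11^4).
r_3 = 13272 (mod 14641)

Hensel's recurrence: r_{i+1} = r_i − f(r_i)·(f′(r_i))^{-1} mod 11^{i+2}, with f′(x) = 2x. Iterate:
  r_0 = 6 (mod 11)
  r_1 = 83 (mod 121)
  r_2 = 1293 (mod 1331)
  r_3 = 13272 (mod 14641)
Final: r_3 = 13272, and one checks f(r_3) ≡ 0 mod 11^4.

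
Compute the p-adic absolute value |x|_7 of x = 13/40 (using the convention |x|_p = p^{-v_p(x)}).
|13/40|_7 = 1

Step 1 — compute v_7(x) by factoring powers of 7 out of the numerator and denominator: v_7(13/40) = 0. Step 2 — apply |x|_p = p^{-v_p(x)} = 7^{0} = 1.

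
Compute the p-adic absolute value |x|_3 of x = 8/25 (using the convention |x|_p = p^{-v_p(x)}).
|8/25|_3 = 1

Step 1 — compute v_3(x) by factoring powers of 3 out of the numerator and denominator: v_3(8/25) = 0. Step 2 — apply |x|_p = p^{-v_p(x)} = 3^{0} = 1.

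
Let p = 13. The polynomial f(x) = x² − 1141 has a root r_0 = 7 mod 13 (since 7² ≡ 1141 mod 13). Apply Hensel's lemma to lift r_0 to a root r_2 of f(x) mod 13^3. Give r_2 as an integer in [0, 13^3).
r_2 = 592 (mod 2197)

Hensel's recurrence: r_{i+1} = r_i − f(r_i)·(f′(r_i))^{-1} mod 13^{i+2}, with f′(x) = 2x. Iterate:
  r_0 = 7 (mod 13)
  r_1 = 85 (mod 169)
  r_2 = 592 (mod 2197)
Final: r_2 = 592, and one checks f(r_2) ≡ 0 mod 13^3.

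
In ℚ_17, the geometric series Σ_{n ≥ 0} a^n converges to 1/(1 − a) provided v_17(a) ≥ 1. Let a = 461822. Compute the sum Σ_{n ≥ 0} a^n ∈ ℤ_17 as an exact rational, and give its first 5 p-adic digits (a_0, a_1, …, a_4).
Σ a^n = 1/(1 − a) = -1/461821;  first 5 digits = (1, 0, 0, 9, 5)

v_17(a) = 3 ≥ 1, so the series converges in ℤ_17 to 1/(1 − a) = 1/(1 − 461822) = -1/461821. Expand this rational in ℤ_17: compute digits iteratively via d_i = x_i mod 17, x_{i+1} = (x_i − d_i)/17. The first 5 digits are (1, 0, 0, 9, 5).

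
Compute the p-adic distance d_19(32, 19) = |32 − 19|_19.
d_19(32, 19) = 1

Step 1 — x − y = 32 − 19 = 13. Step 2 — v_19(13) = 0 (factor: 13 = (19^0 · 13); the sign does not affect v_p). Step 3 — |x − y|_19 = 19^{0} = 1.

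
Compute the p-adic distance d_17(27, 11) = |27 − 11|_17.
d_17(27, 11) = 1

Step 1 — x − y = 27 − 11 = 16. Step 2 — v_17(16) = 0 (factor: 16 = (17^0 · 16); the sign does not affect v_p). Step 3 — |x − y|_17 = 17^{0} = 1.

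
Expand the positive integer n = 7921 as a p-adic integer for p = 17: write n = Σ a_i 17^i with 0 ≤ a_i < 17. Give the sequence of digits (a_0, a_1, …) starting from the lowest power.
(a_0, a_1, …) = (16, 6, 10, 1)

Repeated division by 17 gives the digits low-to-high: 7921 = 16 + 6·17^1 + 10·17^2 + 1·17^3. Digit sequence: (16, 6, 10, 1).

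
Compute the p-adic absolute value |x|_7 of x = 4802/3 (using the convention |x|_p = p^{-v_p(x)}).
|4802/3|_7 = 1/2401

Step 1 — compute v_7(x) by factoring powers of 7 out of the numerator and denominator: v_7(4802/3) = 4. Step 2 — apply |x|_p = p^{-v_p(x)} = 7^{-4} = 1/2401.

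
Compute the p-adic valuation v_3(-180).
v_3(-180) = 2

v_3(n) is the largest exponent k such that 3^k divides n. Factor out: -180 = -3^2 · 20. (Sign doesn't affect v_p.) So v_3(-180) = 2.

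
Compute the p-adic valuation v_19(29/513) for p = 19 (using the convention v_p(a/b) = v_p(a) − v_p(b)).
v_19(29/513) = -1

Factor powers of 19 from the numerator and denominator of the reduced fraction: 29 = 19^0 · 29 and 513 = 19^1 · 27. Apply v_p(a/b) = v_p(a) − v_p(b): v_19(29/513) = 0 − 1 = -1.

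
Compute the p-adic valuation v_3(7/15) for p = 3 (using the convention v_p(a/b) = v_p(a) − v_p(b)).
v_3(7/15) = -1

Factor powers of 3 from the numerator and denominator of the reduced fraction: 7 = 3^0 · 7 and 15 = 3^1 · 5. Apply v_p(a/b) = v_p(a) − v_p(b): v_3(7/15) = 0 − 1 = -1.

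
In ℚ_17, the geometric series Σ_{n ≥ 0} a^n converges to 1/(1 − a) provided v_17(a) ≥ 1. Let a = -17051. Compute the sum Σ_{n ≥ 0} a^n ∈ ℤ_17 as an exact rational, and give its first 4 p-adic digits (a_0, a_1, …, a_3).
Σ a^n = 1/(1 − a) = 1/17052;  first 4 digits = (1, 0, 9, 13)

v_17(a) = 2 ≥ 1, so the series converges in ℤ_17 to 1/(1 − a) = 1/(1 − (-17051)) = 1/17052. Expand this rational in ℤ_17: compute digits iteratively via d_i = x_i mod 17, x_{i+1} = (x_i − d_i)/17. The first 4 digits are (1, 0, 9, 13).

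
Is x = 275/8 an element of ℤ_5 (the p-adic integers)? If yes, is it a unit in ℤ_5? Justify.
x ∈ ℤ_5 but not a unit; v_5(x) = 2 > 0

ℤ_5 = {x ∈ ℚ_5 : v_5(x) ≥ 0} and ℤ_5^× = {x ∈ ℤ_5 : v_5(x) = 0}. Here v_5(275/8) = v_5(num) − v_5(den) = 2; compare against these criteria.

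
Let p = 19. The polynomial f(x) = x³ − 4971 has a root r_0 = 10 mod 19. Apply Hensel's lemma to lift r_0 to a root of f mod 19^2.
r_1 = 10 (mod 361)

Hensel: r_{i+1} = r_i − f(r_i)/f′(r_i) mod 19^{i+2}, where f′(x) = 3x². Iterate:
  r_0 = 10 (mod 19)
  r_1 = 10 (mod 361)
Final: r = 10 with f(r) ≡ 0 mod 19^2.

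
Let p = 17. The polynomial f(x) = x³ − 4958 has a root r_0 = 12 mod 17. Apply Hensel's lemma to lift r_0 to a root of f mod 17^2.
r_1 = 267 (mod 289)

Hensel: r_{i+1} = r_i − f(r_i)/f′(r_i) mod 17^{i+2}, where f′(x) = 3x². Iterate:
  r_0 = 12 (mod 17)
  r_1 = 267 (mod 289)
Final: r = 267 with f(r) ≡ 0 mod 17^2.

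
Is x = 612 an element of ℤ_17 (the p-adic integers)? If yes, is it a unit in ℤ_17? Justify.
x ∈ ℤ_17 but not a unit; v_17(x) = 1 > 0

ℤ_17 = {x ∈ ℚ_17 : v_17(x) ≥ 0} and ℤ_17^× = {x ∈ ℤ_17 : v_17(x) = 0}. Here v_17(612) = v_17(num) − v_17(den) = 1; compare against these criteria.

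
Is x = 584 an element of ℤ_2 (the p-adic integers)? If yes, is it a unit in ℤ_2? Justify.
x ∈ ℤ_2 but not a unit; v_2(x) = 3 > 0

ℤ_2 = {x ∈ ℚ_2 : v_2(x) ≥ 0} and ℤ_2^× = {x ∈ ℤ_2 : v_2(x) = 0}. Here v_2(584) = v_2(num) − v_2(den) = 3; compare against these criteria.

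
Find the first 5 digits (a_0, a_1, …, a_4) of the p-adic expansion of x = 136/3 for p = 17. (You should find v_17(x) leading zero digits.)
(a_0, …, a_4) = (0, 14, 5, 11, 5)

v_17(136/3) = 1, so a_0 = ... = a_0 = 0. Factor out: x = 17^1 · u with u = 8/3 a unit in ℤ_17. Expand u iteratively via a_{v+i} = u_i mod 17, u_{i+1} = (u_i − a_{v+i})/17:
  u_0 = 8/3;  a_1 = 14;  u_1 = (u_0 − 14)/17 = -2/3
  u_1 = -2/3;  a_2 = 5;  u_2 = (u_1 − 5)/17 = -1/3
  u_2 = -1/3;  a_3 = 11;  u_3 = (u_2 − 11)/17 = -2/3
  u_3 = -2/3;  a_4 = 5;  u_4 = (u_3 − 5)/17 = -1/3
Digits: (0, 14, 5, 11, 5).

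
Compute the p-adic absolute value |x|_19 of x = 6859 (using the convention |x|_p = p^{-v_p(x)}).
|6859|_19 = 1/6859

Step 1 — compute v_19(x) by factoring powers of 19 out of the numerator and denominator: v_19(6859) = 3. Step 2 — apply |x|_p = p^{-v_p(x)} = 19^{-3} = 1/6859.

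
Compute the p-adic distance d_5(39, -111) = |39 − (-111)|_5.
d_5(39, -111) = 1/25

Step 1 — x − y = 39 − (-111) = 150. Step 2 — v_5(150) = 2 (factor: 150 = (5^2 · 6); the sign does not affect v_p). Step 3 — |x − y|_5 = 5^{-2} = 1/25.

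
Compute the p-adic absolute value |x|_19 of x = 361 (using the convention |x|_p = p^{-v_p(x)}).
|361|_19 = 1/361

Step 1 — compute v_19(x) by factoring powers of 19 out of the numerator and denominator: v_19(361) = 2. Step 2 — apply |x|_p = p^{-v_p(x)} = 19^{-2} = 1/361.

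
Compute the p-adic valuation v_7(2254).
v_7(2254) = 2

v_7(n) is the largest exponent k such that 7^k divides n. Factor out: 2254 = 7^2 · 46. (Sign doesn't affect v_p.) So v_7(2254) = 2.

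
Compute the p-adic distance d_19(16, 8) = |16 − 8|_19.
d_19(16, 8) = 1

Step 1 — x − y = 16 − 8 = 8. Step 2 — v_19(8) = 0 (factor: 8 = (19^0 · 8); the sign does not affect v_p). Step 3 — |x − y|_19 = 19^{0} = 1.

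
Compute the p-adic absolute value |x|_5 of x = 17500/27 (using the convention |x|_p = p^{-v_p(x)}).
|17500/27|_5 = 1/625

Step 1 — compute v_5(x) by factoring powers of 5 out of the numerator and denominator: v_5(17500/27) = 4. Step 2 — apply |x|_p = p^{-v_p(x)} = 5^{-4} = 1/625.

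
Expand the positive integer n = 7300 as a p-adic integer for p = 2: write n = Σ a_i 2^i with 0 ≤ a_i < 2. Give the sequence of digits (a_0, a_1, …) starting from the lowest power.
(a_0, a_1, …) = (0, 0, 1, 0, 0, 0, 0, 1, 0, 0, 1, 1, 1)

Repeated division by 2 gives the digits low-to-high: 7300 = 1·2^2 + 1·2^7 + 1·2^10 + 1·2^11 + 1·2^12. Digit sequence: (0, 0, 1, 0, 0, 0, 0, 1, 0, 0, 1, 1, 1).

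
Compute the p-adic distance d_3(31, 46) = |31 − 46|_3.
d_3(31, 46) = 1/3

Step 1 — x − y = 31 − 46 = -15. Step 2 — v_3(-15) = 1 (factor: -15 = −(3^1 · 5); the sign does not affect v_p). Step 3 — |x − y|_3 = 3^{-1} = 1/3.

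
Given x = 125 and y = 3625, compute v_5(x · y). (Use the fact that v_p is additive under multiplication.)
v_5(453125) = 6

v_p(x) = 3 (factor: 125 = 5^3 · 1); v_p(y) = 3 (factor: 3625 = 5^3 · 29). Additivity: v_p(xy) = v_p(x) + v_p(y) = 3 + 3 = 6. (Direct check: xy = 453125 = 5^6 · (29).)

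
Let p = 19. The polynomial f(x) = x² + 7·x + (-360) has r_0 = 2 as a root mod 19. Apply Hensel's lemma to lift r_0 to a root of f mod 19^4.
r_3 = 46438 (mod 130321)

Hensel: r_{i+1} = r_i − f(r_i)·(f′(r_i))^{-1} mod 19^{i+2}, f′(x) = 2x + 7. Iterate:
  r_0 = 2 (mod 19)
  r_1 = 230 (mod 361)
  r_2 = 5284 (mod 6859)
  r_3 = 46438 (mod 130321)
Final: r = 46438 satisfies f(r) ≡ 0 mod 19^4.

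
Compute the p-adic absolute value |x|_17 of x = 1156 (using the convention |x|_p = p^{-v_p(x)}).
|1156|_17 = 1/289

Step 1 — compute v_17(x) by factoring powers of 17 out of the numerator and denominator: v_17(1156) = 2. Step 2 — apply |x|_p = p^{-v_p(x)} = 17^{-2} = 1/289.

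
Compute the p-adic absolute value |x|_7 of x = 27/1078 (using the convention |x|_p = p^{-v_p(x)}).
|27/1078|_7 = 49

Step 1 — compute v_7(x) by factoring powers of 7 out of the numerator and denominator: v_7(27/1078) = -2. Step 2 — apply |x|_p = p^{-v_p(x)} = 7^{2} = 49.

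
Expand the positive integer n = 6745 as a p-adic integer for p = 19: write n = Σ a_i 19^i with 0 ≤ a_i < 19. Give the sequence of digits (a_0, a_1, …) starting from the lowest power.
(a_0, a_1, …) = (0, 13, 18)

Repeated division by 19 gives the digits low-to-high: 6745 = 13·19^1 + 18·19^2. Digit sequence: (0, 13, 18).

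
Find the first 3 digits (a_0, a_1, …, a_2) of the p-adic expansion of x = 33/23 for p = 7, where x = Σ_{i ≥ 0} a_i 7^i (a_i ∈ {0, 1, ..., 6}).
(a_0, …, a_2) = (6, 3, 1)

v_7(33/23) = 0 (numerator and denominator both coprime to 7), so x ∈ ℤ_7^×. Compute digits iteratively via a_i = x_i mod 7, x_{i+1} = (x_i − a_i)/7, with x_0 = x:
  x_0 = 33/23;  a_0 = 6;  x_1 = (x_0 − 6)/7 = -15/23
  x_1 = -15/23;  a_1 = 3;  x_2 = (x_1 − 3)/7 = -12/23
  x_2 = -12/23;  a_2 = 1;  x_3 = (x_2 − 1)/7 = -5/23
Digits: (6, 3, 1).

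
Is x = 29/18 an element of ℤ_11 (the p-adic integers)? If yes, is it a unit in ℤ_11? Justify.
x ∈ ℤ_11^× (unit); v_11(x) = 0

ℤ_11 = {x ∈ ℚ_11 : v_11(x) ≥ 0} and ℤ_11^× = {x ∈ ℤ_11 : v_11(x) = 0}. Here v_11(29/18) = v_11(num) − v_11(den) = 0; compare against these criteria.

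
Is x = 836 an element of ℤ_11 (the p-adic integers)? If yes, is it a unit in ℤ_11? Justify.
x ∈ ℤ_11 but not a unit; v_11(x) = 1 > 0

ℤ_11 = {x ∈ ℚ_11 : v_11(x) ≥ 0} and ℤ_11^× = {x ∈ ℤ_11 : v_11(x) = 0}. Here v_11(836) = v_11(num) − v_11(den) = 1; compare against these criteria.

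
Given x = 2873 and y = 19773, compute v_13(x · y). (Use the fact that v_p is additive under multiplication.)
v_13(56807829) = 5

v_p(x) = 2 (factor: 2873 = 13^2 · 17); v_p(y) = 3 (factor: 19773 = 13^3 · 9). Additivity: v_p(xy) = v_p(x) + v_p(y) = 2 + 3 = 5. (Direct check: xy = 56807829 = 13^5 · (153).)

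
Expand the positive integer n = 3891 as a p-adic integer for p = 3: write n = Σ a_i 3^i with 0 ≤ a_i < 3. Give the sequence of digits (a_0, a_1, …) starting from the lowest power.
(a_0, a_1, …) = (0, 1, 0, 0, 0, 1, 2, 1)

Repeated division by 3 gives the digits low-to-high: 3891 = 1·3^1 + 1·3^5 + 2·3^6 + 1·3^7. Digit sequence: (0, 1, 0, 0, 0, 1, 2, 1).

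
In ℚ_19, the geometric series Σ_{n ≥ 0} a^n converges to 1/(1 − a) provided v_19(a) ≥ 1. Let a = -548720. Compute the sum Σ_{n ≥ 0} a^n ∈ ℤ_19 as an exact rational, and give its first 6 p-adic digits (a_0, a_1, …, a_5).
Σ a^n = 1/(1 − a) = 1/548721;  first 6 digits = (1, 0, 0, 15, 14, 18)

v_19(a) = 3 ≥ 1, so the series converges in ℤ_19 to 1/(1 − a) = 1/(1 − (-548720)) = 1/548721. Expand this rational in ℤ_19: compute digits iteratively via d_i = x_i mod 19, x_{i+1} = (x_i − d_i)/19. The first 6 digits are (1, 0, 0, 15, 14, 18).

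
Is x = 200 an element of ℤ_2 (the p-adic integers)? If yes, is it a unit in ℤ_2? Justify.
x ∈ ℤ_2 but not a unit; v_2(x) = 3 > 0

ℤ_2 = {x ∈ ℚ_2 : v_2(x) ≥ 0} and ℤ_2^× = {x ∈ ℤ_2 : v_2(x) = 0}. Here v_2(200) = v_2(num) − v_2(den) = 3; compare against these criteria.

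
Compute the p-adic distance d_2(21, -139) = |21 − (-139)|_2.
d_2(21, -139) = 1/32

Step 1 — x − y = 21 − (-139) = 160. Step 2 — v_2(160) = 5 (factor: 160 = (2^5 · 5); the sign does not affect v_p). Step 3 — |x − y|_2 = 2^{-5} = 1/32.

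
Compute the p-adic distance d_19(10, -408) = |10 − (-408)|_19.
d_19(10, -408) = 1/19

Step 1 — x − y = 10 − (-408) = 418. Step 2 — v_19(418) = 1 (factor: 418 = (19^1 · 22); the sign does not affect v_p). Step 3 — |x − y|_19 = 19^{-1} = 1/19.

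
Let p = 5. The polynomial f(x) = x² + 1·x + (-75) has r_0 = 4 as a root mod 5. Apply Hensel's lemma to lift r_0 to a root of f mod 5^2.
r_1 = 24 (mod 25)

Hensel: r_{i+1} = r_i − f(r_i)·(f′(r_i))^{-1} mod 5^{i+2}, f′(x) = 2x + 1. Iterate:
  r_0 = 4 (mod 5)
  r_1 = 24 (mod 25)
Final: r = 24 satisfies f(r) ≡ 0 mod 5^2.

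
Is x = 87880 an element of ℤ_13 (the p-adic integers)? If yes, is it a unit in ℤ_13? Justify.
x ∈ ℤ_13 but not a unit; v_13(x) = 3 > 0

ℤ_13 = {x ∈ ℚ_13 : v_13(x) ≥ 0} and ℤ_13^× = {x ∈ ℤ_13 : v_13(x) = 0}. Here v_13(87880) = v_13(num) − v_13(den) = 3; compare against these criteria.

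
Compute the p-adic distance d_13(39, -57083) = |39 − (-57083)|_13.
d_13(39, -57083) = 1/28561

Step 1 — x − y = 39 − (-57083) = 57122. Step 2 — v_13(57122) = 4 (factor: 57122 = (13^4 · 2); the sign does not affect v_p). Step 3 — |x − y|_13 = 13^{-4} = 1/28561.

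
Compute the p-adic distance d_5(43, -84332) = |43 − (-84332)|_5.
d_5(43, -84332) = 1/3125

Step 1 — x − y = 43 − (-84332) = 84375. Step 2 — v_5(84375) = 5 (factor: 84375 = (5^5 · 27); the sign does not affect v_p). Step 3 — |x − y|_5 = 5^{-5} = 1/3125.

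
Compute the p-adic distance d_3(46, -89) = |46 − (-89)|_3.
d_3(46, -89) = 1/27

Step 1 — x − y = 46 − (-89) = 135. Step 2 — v_3(135) = 3 (factor: 135 = (3^3 · 5); the sign does not affect v_p). Step 3 — |x − y|_3 = 3^{-3} = 1/27.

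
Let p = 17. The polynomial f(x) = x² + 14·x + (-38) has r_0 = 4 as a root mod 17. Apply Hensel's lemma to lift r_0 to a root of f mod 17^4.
r_3 = 57277 (mod 83521)

Hensel: r_{i+1} = r_i − f(r_i)·(f′(r_i))^{-1} mod 17^{i+2}, f′(x) = 2x + 14. Iterate:
  r_0 = 4 (mod 17)
  r_1 = 55 (mod 289)
  r_2 = 3234 (mod 4913)
  r_3 = 57277 (mod 83521)
Final: r = 57277 satisfies f(r) ≡ 0 mod 17^4.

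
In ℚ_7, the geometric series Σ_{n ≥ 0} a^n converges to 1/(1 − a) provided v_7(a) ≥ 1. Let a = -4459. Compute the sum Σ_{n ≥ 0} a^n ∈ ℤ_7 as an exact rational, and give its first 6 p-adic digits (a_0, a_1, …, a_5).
Σ a^n = 1/(1 − a) = 1/4460;  first 6 digits = (1, 0, 0, 1, 5, 6)

v_7(a) = 3 ≥ 1, so the series converges in ℤ_7 to 1/(1 − a) = 1/(1 − (-4459)) = 1/4460. Expand this rational in ℤ_7: compute digits iteratively via d_i = x_i mod 7, x_{i+1} = (x_i − d_i)/7. The first 6 digits are (1, 0, 0, 1, 5, 6).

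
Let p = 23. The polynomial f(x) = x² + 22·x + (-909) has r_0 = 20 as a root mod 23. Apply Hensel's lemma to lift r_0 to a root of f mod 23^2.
r_1 = 388 (mod 529)

Hensel: r_{i+1} = r_i − f(r_i)·(f′(r_i))^{-1} mod 23^{i+2}, f′(x) = 2x + 22. Iterate:
  r_0 = 20 (mod 23)
  r_1 = 388 (mod 529)
Final: r = 388 satisfies f(r) ≡ 0 mod 23^2.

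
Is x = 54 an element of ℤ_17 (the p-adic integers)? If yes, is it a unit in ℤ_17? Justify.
x ∈ ℤ_17^× (unit); v_17(x) = 0

ℤ_17 = {x ∈ ℚ_17 : v_17(x) ≥ 0} and ℤ_17^× = {x ∈ ℤ_17 : v_17(x) = 0}. Here v_17(54) = v_17(num) − v_17(den) = 0; compare against these criteria.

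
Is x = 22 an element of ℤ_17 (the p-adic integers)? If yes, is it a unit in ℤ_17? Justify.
x ∈ ℤ_17^× (unit); v_17(x) = 0

ℤ_17 = {x ∈ ℚ_17 : v_17(x) ≥ 0} and ℤ_17^× = {x ∈ ℤ_17 : v_17(x) = 0}. Here v_17(22) = v_17(num) − v_17(den) = 0; compare against these criteria.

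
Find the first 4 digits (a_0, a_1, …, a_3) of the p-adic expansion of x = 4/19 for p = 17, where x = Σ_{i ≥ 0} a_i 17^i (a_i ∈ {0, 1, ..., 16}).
(a_0, …, a_3) = (2, 16, 8, 12)

v_17(4/19) = 0 (numerator and denominator both coprime to 17), so x ∈ ℤ_17^×. Compute digits iteratively via a_i = x_i mod 17, x_{i+1} = (x_i − a_i)/17, with x_0 = x:
  x_0 = 4/19;  a_0 = 2;  x_1 = (x_0 − 2)/17 = -2/19
  x_1 = -2/19;  a_1 = 16;  x_2 = (x_1 − 16)/17 = -18/19
  x_2 = -18/19;  a_2 = 8;  x_3 = (x_2 − 8)/17 = -10/19
  x_3 = -10/19;  a_3 = 12;  x_4 = (x_3 − 12)/17 = -14/19
Digits: (2, 16, 8, 12).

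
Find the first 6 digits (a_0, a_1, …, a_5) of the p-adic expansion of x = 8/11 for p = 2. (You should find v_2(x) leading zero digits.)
(a_0, …, a_5) = (0, 0, 0, 1, 1, 0)

v_2(8/11) = 3, so a_0 = ... = a_2 = 0. Factor out: x = 2^3 · u with u = 1/11 a unit in ℤ_2. Expand u iteratively via a_{v+i} = u_i mod 2, u_{i+1} = (u_i − a_{v+i})/2:
  u_0 = 1/11;  a_3 = 1;  u_1 = (u_0 − 1)/2 = -5/11
  u_1 = -5/11;  a_4 = 1;  u_2 = (u_1 − 1)/2 = -8/11
  u_2 = -8/11;  a_5 = 0;  u_3 = (u_2 − 0)/2 = -4/11
Digits: (0, 0, 0, 1, 1, 0).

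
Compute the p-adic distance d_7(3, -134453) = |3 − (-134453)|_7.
d_7(3, -134453) = 1/16807

Step 1 — x − y = 3 − (-134453) = 134456. Step 2 — v_7(134456) = 5 (factor: 134456 = (7^5 · 8); the sign does not affect v_p). Step 3 — |x − y|_7 = 7^{-5} = 1/16807.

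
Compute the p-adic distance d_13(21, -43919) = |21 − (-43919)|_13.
d_13(21, -43919) = 1/2197

Step 1 — x − y = 21 − (-43919) = 43940. Step 2 — v_13(43940) = 3 (factor: 43940 = (13^3 · 20); the sign does not affect v_p). Step 3 — |x − y|_13 = 13^{-3} = 1/2197.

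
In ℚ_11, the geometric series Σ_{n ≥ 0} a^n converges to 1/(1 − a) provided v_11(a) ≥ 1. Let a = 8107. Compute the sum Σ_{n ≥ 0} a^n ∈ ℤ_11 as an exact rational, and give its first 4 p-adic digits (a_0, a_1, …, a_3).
Σ a^n = 1/(1 − a) = -1/8106;  first 4 digits = (1, 0, 1, 6)

v_11(a) = 2 ≥ 1, so the series converges in ℤ_11 to 1/(1 − a) = 1/(1 − 8107) = -1/8106. Expand this rational in ℤ_11: compute digits iteratively via d_i = x_i mod 11, x_{i+1} = (x_i − d_i)/11. The first 4 digits are (1, 0, 1, 6).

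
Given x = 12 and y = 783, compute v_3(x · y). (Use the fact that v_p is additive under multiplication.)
v_3(9396) = 4

v_p(x) = 1 (factor: 12 = 3^1 · 4); v_p(y) = 3 (factor: 783 = 3^3 · 29). Additivity: v_p(xy) = v_p(x) + v_p(y) = 1 + 3 = 4. (Direct check: xy = 9396 = 3^4 · (116).)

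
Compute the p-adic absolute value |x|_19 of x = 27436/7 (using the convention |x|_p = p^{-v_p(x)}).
|27436/7|_19 = 1/6859

Step 1 — compute v_19(x) by factoring powers of 19 out of the numerator and denominator: v_19(27436/7) = 3. Step 2 — apply |x|_p = p^{-v_p(x)} = 19^{-3} = 1/6859.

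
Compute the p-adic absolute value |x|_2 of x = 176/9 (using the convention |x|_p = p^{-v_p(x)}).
|176/9|_2 = 1/16

Step 1 — compute v_2(x) by factoring powers of 2 out of the numerator and denominator: v_2(176/9) = 4. Step 2 — apply |x|_p = p^{-v_p(x)} = 2^{-4} = 1/16.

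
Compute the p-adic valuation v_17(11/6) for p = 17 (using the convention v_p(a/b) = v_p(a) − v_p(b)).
v_17(11/6) = 0

Factor powers of 17 from the numerator and denominator of the reduced fraction: 11 = 17^0 · 11 and 6 = 17^0 · 6. Apply v_p(a/b) = v_p(a) − v_p(b): v_17(11/6) = 0 − 0 = 0.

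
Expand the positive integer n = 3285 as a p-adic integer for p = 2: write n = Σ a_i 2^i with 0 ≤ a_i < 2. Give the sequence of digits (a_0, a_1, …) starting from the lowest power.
(a_0, a_1, …) = (1, 0, 1, 0, 1, 0, 1, 1, 0, 0, 1, 1)

Repeated division by 2 gives the digits low-to-high: 3285 = 1 + 1·2^2 + 1·2^4 + 1·2^6 + 1·2^7 + 1·2^10 + 1·2^11. Digit sequence: (1, 0, 1, 0, 1, 0, 1, 1, 0, 0, 1, 1).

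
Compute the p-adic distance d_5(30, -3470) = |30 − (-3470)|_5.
d_5(30, -3470) = 1/125

Step 1 — x − y = 30 − (-3470) = 3500. Step 2 — v_5(3500) = 3 (factor: 3500 = (5^3 · 28); the sign does not affect v_p). Step 3 — |x − y|_5 = 5^{-3} = 1/125.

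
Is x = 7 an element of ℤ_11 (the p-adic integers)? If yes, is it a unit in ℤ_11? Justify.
x ∈ ℤ_11^× (unit); v_11(x) = 0

ℤ_11 = {x ∈ ℚ_11 : v_11(x) ≥ 0} and ℤ_11^× = {x ∈ ℤ_11 : v_11(x) = 0}. Here v_11(7) = v_11(num) − v_11(den) = 0; compare against these criteria.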